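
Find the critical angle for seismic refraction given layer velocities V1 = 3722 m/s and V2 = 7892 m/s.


V1/V2 = 3722/7892 = 0.471617
theta_c = arcsin(0.471617) = 28.1393 degrees

28.1393


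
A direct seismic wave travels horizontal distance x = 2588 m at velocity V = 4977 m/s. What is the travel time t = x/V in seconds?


t = x / V
= 2588 / 4977
= 0.52 s

0.52


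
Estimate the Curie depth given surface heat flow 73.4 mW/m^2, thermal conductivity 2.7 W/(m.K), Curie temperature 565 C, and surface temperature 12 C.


T_Curie - T_surf = 565 - 12 = 553 C
Convert q to W/m^2: 73.4 mW/m^2 = 0.0734 W/m^2
d = 553 * 2.7 / 0.0734 = 20341.96 m

20341.96


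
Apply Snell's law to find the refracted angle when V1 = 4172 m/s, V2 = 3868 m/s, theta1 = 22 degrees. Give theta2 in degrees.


sin(theta1) = sin(22 deg) = 0.374607
sin(theta2) = V2/V1 * sin(theta1) = 3868/4172 * 0.374607 = 0.34731
theta2 = arcsin(0.34731) = 20.3229 degrees

20.3229


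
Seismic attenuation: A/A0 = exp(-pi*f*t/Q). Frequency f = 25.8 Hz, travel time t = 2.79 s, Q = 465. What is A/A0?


pi*f*t/Q = pi*25.8*2.79/465 = 0.486319
A/A0 = exp(-0.486319) = 0.614886

0.614886


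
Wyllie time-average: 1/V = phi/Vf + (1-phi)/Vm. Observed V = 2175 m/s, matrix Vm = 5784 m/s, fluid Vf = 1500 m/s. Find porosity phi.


1/V - 1/Vm = 1/2175 - 1/5784 = 0.00028688
1/Vf - 1/Vm = 1/1500 - 1/5784 = 0.00049378
phi = 0.00028688 / 0.00049378 = 0.581

0.581


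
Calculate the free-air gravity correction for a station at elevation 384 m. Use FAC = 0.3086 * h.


FAC = 0.3086 * h
= 0.3086 * 384
= 118.5024 mGal

118.5024


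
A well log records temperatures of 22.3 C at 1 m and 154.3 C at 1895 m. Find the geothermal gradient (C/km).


dT = 154.3 - 22.3 = 132.0 C
dz = 1895 - 1 = 1894 m
gradient = dT/dz * 1000 = 132.0/1894 * 1000 = 69.6938 C/km

69.6938


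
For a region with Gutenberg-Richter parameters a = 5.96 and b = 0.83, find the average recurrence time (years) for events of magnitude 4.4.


log10(N) = 5.96 - 0.83*4.4 = 2.308
N = 10^2.308 = 203.235701
T = 1/N = 1/203.235701 = 0.0049 years

0.0049


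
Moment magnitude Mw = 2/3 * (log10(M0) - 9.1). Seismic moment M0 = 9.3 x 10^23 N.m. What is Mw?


log10(M0) = log10(9.3 x 10^23) = 23.9685
Mw = 2/3 * (23.9685 - 9.1)
= 2/3 * 14.8685
= 9.91

9.91


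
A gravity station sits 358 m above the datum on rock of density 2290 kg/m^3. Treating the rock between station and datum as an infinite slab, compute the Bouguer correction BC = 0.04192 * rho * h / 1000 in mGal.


BC = 0.04192 * rho * h / 1000
= 0.04192 * 2290 * 358 / 1000
= 34.3669 mGal

34.3669


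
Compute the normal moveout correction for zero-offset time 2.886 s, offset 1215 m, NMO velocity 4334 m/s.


x/Vnmo = 1215/4334 = 0.280341
(x/Vnmo)^2 = 0.078591
t0^2 = 8.328996
sqrt(8.328996 + 0.078591) = 2.899584
dt = 2.899584 - 2.886 = 0.013584

0.013584


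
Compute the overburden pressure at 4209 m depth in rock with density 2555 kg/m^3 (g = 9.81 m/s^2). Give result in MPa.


P = rho * g * z / 1e6
= 2555 * 9.81 * 4209 / 1e6
= 105496690.95 / 1e6
= 105.4967 MPa

105.4967


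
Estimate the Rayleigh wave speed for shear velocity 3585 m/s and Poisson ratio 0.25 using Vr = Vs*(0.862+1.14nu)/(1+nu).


Numerator factor = 0.862 + 1.14*0.25 = 1.147
Denominator = 1 + 0.25 = 1.25
Vr = 3585 * 1.147 / 1.25 = 3289.6 m/s

3289.6


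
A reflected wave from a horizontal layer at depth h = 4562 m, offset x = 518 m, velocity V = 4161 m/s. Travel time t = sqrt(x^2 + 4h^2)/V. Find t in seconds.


x^2 + 4h^2 = 518^2 + 4*4562^2 = 268324 + 83247376 = 83515700
sqrt(83515700) = 9138.6925
t = 9138.6925 / 4161 = 2.1963 s

2.1963


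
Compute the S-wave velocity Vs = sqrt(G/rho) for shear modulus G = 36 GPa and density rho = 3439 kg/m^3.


Convert G to Pa: G = 36e9 Pa
Compute G/rho = 36e9 / 3439 = 10468159.3486
Vs = sqrt(10468159.3486) = 3235.45 m/s

3235.45


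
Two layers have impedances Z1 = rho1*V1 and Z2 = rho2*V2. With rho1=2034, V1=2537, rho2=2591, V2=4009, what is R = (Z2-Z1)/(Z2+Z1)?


Z1 = 2034 * 2537 = 5160258
Z2 = 2591 * 4009 = 10387319
R = (10387319 - 5160258) / (10387319 + 5160258) = 5227061 / 15547577 = 0.3362

0.3362


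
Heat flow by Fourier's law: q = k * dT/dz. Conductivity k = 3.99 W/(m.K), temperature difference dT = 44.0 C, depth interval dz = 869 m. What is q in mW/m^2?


q = k * dT / dz * 1000
= 3.99 * 44.0 / 869 * 1000
= 0.202025 * 1000
= 202.0253 mW/m^2

202.0253


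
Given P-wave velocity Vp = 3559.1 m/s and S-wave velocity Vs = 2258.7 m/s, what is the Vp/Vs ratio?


Vp/Vs = 3559.1 / 2258.7
= 1.5757

1.5757


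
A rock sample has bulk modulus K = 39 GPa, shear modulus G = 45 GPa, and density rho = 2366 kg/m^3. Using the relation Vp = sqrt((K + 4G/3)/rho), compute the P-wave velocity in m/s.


First compute the effective modulus:
K + 4G/3 = 39e9 + 4*45e9/3 = 99000000000.0 Pa
Then divide by density:
99000000000.0 / 2366 = 41842772.612 Pa/(kg/m^3)
Take the square root:
Vp = sqrt(41842772.612) = 6468.6 m/s

6468.6


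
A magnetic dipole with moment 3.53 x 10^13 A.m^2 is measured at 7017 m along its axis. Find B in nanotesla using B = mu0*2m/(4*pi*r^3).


m = 3.53 x 10^13 = 35300000000000 A.m^2
2m = 70600000000000 A.m^2
r^3 = 7017^3 = 345505073913
B = (4pi*10^-7) * 70600000000000 / (4*pi * 345505073913) * 1e9
= 88718576.537376 / 4341744807932.32 * 1e9
= 20433.8533 nT

20433.8533


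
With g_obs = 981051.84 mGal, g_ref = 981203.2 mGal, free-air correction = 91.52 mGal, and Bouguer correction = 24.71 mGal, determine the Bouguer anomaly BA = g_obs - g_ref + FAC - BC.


BA = g_obs - g_ref + FAC - BC
= 981051.84 - 981203.2 + 91.52 - 24.71
= -84.55 mGal

-84.55


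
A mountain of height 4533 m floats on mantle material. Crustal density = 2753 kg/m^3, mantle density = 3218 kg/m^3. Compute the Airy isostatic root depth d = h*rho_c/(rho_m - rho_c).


rho_m - rho_c = 3218 - 2753 = 465
d = 4533 * 2753 / 465
= 12479349 / 465
= 26837.31 m

26837.31


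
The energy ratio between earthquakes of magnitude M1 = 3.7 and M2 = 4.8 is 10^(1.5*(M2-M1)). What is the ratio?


M2 - M1 = 4.8 - 3.7 = 1.1
1.5 * 1.1 = 1.65
ratio = 10^1.65 = 44.67

44.67


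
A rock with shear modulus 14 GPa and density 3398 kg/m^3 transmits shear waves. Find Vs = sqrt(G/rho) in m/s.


Convert G to Pa: G = 14e9 Pa
Compute G/rho = 14e9 / 3398 = 4120070.6298
Vs = sqrt(4120070.6298) = 2029.8 m/s

2029.8


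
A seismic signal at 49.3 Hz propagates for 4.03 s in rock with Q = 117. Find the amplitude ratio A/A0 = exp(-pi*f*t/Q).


pi*f*t/Q = pi*49.3*4.03/117 = 5.334773
A/A0 = exp(-5.334773) = 0.004821

0.004821


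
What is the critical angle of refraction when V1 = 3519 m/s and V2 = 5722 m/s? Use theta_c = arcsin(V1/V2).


V1/V2 = 3519/5722 = 0.614995
theta_c = arcsin(0.614995) = 37.9515 degrees

37.9515


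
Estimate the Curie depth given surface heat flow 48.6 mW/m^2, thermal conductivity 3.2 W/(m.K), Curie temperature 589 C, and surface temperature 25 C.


T_Curie - T_surf = 589 - 25 = 564 C
Convert q to W/m^2: 48.6 mW/m^2 = 0.0486 W/m^2
d = 564 * 3.2 / 0.0486 = 37135.8 m

37135.8


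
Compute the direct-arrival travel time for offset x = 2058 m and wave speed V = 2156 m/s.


t = x / V
= 2058 / 2156
= 0.9545 s

0.9545


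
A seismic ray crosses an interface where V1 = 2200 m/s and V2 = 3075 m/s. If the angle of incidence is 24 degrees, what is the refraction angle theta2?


sin(theta1) = sin(24 deg) = 0.406737
sin(theta2) = V2/V1 * sin(theta1) = 3075/2200 * 0.406737 = 0.568507
theta2 = arcsin(0.568507) = 34.6462 degrees

34.6462


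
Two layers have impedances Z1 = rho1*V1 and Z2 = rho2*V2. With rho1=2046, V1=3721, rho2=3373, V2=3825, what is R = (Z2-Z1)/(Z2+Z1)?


Z1 = 2046 * 3721 = 7613166
Z2 = 3373 * 3825 = 12901725
R = (12901725 - 7613166) / (12901725 + 7613166) = 5288559 / 20514891 = 0.2578

0.2578


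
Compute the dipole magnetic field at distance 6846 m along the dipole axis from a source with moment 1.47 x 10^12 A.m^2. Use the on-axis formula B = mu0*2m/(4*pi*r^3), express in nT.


m = 1.47 x 10^12 = 1470000000000 A.m^2
2m = 2940000000000 A.m^2
r^3 = 6846^3 = 320856383736
B = (4pi*10^-7) * 2940000000000 / (4*pi * 320856383736) * 1e9
= 3694512.960622 / 4032000232009.62 * 1e9
= 916.2978 nT

916.2978


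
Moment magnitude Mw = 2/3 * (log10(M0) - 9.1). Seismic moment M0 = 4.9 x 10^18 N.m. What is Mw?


log10(M0) = log10(4.9 x 10^18) = 18.6902
Mw = 2/3 * (18.6902 - 9.1)
= 2/3 * 9.5902
= 6.39

6.39


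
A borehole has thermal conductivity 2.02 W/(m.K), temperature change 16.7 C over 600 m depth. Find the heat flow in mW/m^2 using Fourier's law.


q = k * dT / dz * 1000
= 2.02 * 16.7 / 600 * 1000
= 0.056223 * 1000
= 56.2233 mW/m^2

56.2233


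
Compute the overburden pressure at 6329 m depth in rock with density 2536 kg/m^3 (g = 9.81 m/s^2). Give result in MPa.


P = rho * g * z / 1e6
= 2536 * 9.81 * 6329 / 1e6
= 157453874.64 / 1e6
= 157.4539 MPa

157.4539


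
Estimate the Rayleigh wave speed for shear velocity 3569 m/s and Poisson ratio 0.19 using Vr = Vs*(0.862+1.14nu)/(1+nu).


Numerator factor = 0.862 + 1.14*0.19 = 1.0786
Denominator = 1 + 0.19 = 1.19
Vr = 3569 * 1.0786 / 1.19 = 3234.89 m/s

3234.89


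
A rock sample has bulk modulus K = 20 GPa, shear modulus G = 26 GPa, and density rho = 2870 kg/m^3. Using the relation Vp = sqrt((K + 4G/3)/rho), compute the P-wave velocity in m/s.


First compute the effective modulus:
K + 4G/3 = 20e9 + 4*26e9/3 = 54666666666.67 Pa
Then divide by density:
54666666666.67 / 2870 = 19047619.0476 Pa/(kg/m^3)
Take the square root:
Vp = sqrt(19047619.0476) = 4364.36 m/s

4364.36


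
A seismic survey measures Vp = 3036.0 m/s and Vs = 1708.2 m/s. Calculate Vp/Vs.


Vp/Vs = 3036.0 / 1708.2
= 1.7773

1.7773


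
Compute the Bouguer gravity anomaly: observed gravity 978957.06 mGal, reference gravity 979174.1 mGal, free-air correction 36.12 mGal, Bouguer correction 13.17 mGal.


BA = g_obs - g_ref + FAC - BC
= 978957.06 - 979174.1 + 36.12 - 13.17
= -194.09 mGal

-194.09


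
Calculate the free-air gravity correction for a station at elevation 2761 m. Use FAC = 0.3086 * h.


FAC = 0.3086 * h
= 0.3086 * 2761
= 852.0446 mGal

852.0446


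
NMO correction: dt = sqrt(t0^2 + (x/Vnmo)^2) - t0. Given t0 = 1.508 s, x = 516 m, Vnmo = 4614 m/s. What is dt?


x/Vnmo = 516/4614 = 0.111834
(x/Vnmo)^2 = 0.012507
t0^2 = 2.274064
sqrt(2.274064 + 0.012507) = 1.512141
dt = 1.512141 - 1.508 = 0.004141

0.004141


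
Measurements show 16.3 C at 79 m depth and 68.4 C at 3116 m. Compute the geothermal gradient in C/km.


dT = 68.4 - 16.3 = 52.1 C
dz = 3116 - 79 = 3037 m
gradient = dT/dz * 1000 = 52.1/3037 * 1000 = 17.1551 C/km

17.1551


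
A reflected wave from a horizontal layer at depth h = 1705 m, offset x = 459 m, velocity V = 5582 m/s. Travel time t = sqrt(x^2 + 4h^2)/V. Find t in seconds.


x^2 + 4h^2 = 459^2 + 4*1705^2 = 210681 + 11628100 = 11838781
sqrt(11838781) = 3440.753
t = 3440.753 / 5582 = 0.6164 s

0.6164


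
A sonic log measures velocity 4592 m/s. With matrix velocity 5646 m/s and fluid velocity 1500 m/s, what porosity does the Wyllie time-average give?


1/V - 1/Vm = 1/4592 - 1/5646 = 4.065e-05
1/Vf - 1/Vm = 1/1500 - 1/5646 = 0.00048955
phi = 4.065e-05 / 0.00048955 = 0.083

0.083


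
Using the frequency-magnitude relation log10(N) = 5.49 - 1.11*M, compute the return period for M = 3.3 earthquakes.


log10(N) = 5.49 - 1.11*3.3 = 1.827
N = 10^1.827 = 67.142885
T = 1/N = 1/67.142885 = 0.0149 years

0.0149


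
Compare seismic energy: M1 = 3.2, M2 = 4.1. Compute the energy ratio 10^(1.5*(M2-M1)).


M2 - M1 = 4.1 - 3.2 = 0.9
1.5 * 0.9 = 1.35
ratio = 10^1.35 = 22.39

22.39


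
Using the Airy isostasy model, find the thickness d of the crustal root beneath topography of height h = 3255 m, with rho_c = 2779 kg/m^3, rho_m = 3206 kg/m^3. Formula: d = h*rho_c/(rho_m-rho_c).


rho_m - rho_c = 3206 - 2779 = 427
d = 3255 * 2779 / 427
= 9045645 / 427
= 21184.18 m

21184.18


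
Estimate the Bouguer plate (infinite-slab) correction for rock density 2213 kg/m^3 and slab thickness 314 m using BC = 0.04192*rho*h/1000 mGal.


BC = 0.04192 * rho * h / 1000
= 0.04192 * 2213 * 314 / 1000
= 29.1295 mGal

29.1295


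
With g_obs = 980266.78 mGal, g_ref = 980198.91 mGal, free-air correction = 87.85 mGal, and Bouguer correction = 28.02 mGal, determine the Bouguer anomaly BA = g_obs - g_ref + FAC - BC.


BA = g_obs - g_ref + FAC - BC
= 980266.78 - 980198.91 + 87.85 - 28.02
= 127.7 mGal

127.7


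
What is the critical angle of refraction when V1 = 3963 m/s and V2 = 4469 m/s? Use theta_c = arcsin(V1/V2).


V1/V2 = 3963/4469 = 0.886776
theta_c = arcsin(0.886776) = 62.4708 degrees

62.4708


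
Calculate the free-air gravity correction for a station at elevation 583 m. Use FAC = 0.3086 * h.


FAC = 0.3086 * h
= 0.3086 * 583
= 179.9138 mGal

179.9138


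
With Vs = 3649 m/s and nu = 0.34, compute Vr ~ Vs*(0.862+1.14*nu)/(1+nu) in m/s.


Numerator factor = 0.862 + 1.14*0.34 = 1.2496
Denominator = 1 + 0.34 = 1.34
Vr = 3649 * 1.2496 / 1.34 = 3402.83 m/s

3402.83


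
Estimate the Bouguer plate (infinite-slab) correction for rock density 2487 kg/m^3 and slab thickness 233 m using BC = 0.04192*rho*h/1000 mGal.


BC = 0.04192 * rho * h / 1000
= 0.04192 * 2487 * 233 / 1000
= 24.2914 mGal

24.2914


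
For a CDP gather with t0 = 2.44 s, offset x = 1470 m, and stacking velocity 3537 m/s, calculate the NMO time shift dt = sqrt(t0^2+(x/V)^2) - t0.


x/Vnmo = 1470/3537 = 0.415606
(x/Vnmo)^2 = 0.172729
t0^2 = 5.9536
sqrt(5.9536 + 0.172729) = 2.475142
dt = 2.475142 - 2.44 = 0.035142

0.035142


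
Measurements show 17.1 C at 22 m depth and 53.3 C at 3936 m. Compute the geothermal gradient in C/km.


dT = 53.3 - 17.1 = 36.2 C
dz = 3936 - 22 = 3914 m
gradient = dT/dz * 1000 = 36.2/3914 * 1000 = 9.2489 C/km

9.2489


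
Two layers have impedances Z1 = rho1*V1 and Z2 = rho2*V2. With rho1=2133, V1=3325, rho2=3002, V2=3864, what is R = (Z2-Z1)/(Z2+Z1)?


Z1 = 2133 * 3325 = 7092225
Z2 = 3002 * 3864 = 11599728
R = (11599728 - 7092225) / (11599728 + 7092225) = 4507503 / 18691953 = 0.2411

0.2411


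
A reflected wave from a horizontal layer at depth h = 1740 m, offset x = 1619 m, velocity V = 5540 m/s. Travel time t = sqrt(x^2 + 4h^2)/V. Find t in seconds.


x^2 + 4h^2 = 1619^2 + 4*1740^2 = 2621161 + 12110400 = 14731561
sqrt(14731561) = 3838.1716
t = 3838.1716 / 5540 = 0.6928 s

0.6928


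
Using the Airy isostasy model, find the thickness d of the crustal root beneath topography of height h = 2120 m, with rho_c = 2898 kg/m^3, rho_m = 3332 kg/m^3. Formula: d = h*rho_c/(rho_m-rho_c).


rho_m - rho_c = 3332 - 2898 = 434
d = 2120 * 2898 / 434
= 6143760 / 434
= 14156.13 m

14156.13


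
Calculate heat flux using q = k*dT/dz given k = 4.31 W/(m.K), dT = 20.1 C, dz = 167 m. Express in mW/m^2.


q = k * dT / dz * 1000
= 4.31 * 20.1 / 167 * 1000
= 0.518749 * 1000
= 518.7485 mW/m^2

518.7485


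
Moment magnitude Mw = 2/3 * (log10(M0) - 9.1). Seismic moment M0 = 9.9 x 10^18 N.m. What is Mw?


log10(M0) = log10(9.9 x 10^18) = 18.9956
Mw = 2/3 * (18.9956 - 9.1)
= 2/3 * 9.8956
= 6.6

6.6


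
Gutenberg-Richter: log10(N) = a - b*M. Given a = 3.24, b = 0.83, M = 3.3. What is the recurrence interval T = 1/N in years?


log10(N) = 3.24 - 0.83*3.3 = 0.501
N = 10^0.501 = 3.169567
T = 1/N = 1/3.169567 = 0.3155 years

0.3155


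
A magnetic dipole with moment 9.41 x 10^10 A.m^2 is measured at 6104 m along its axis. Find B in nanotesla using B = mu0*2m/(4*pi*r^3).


m = 9.41 x 10^10 = 94100000000 A.m^2
2m = 188200000000 A.m^2
r^3 = 6104^3 = 227427812864
B = (4pi*10^-7) * 188200000000 / (4*pi * 227427812864) * 1e9
= 236499.094962 / 2857942184462.15 * 1e9
= 82.7515 nT

82.7515


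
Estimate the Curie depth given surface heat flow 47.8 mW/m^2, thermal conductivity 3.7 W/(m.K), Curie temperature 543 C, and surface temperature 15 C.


T_Curie - T_surf = 543 - 15 = 528 C
Convert q to W/m^2: 47.8 mW/m^2 = 0.0478 W/m^2
d = 528 * 3.7 / 0.0478 = 40870.29 m

40870.29


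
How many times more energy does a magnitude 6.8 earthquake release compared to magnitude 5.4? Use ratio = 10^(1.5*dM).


M2 - M1 = 6.8 - 5.4 = 1.4
1.5 * 1.4 = 2.1
ratio = 10^2.1 = 125.89

125.89


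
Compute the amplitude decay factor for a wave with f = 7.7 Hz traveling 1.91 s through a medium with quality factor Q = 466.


pi*f*t/Q = pi*7.7*1.91/466 = 0.099149
A/A0 = exp(-0.099149) = 0.905608

0.905608


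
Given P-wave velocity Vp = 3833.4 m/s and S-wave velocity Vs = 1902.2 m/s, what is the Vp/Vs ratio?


Vp/Vs = 3833.4 / 1902.2
= 2.0152

2.0152


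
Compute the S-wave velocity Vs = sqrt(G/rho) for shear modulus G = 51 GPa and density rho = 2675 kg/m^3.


Convert G to Pa: G = 51e9 Pa
Compute G/rho = 51e9 / 2675 = 19065420.5607
Vs = sqrt(19065420.5607) = 4366.4 m/s

4366.4


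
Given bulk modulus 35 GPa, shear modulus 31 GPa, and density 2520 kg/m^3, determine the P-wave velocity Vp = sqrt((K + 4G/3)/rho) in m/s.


First compute the effective modulus:
K + 4G/3 = 35e9 + 4*31e9/3 = 76333333333.33 Pa
Then divide by density:
76333333333.33 / 2520 = 30291005.291 Pa/(kg/m^3)
Take the square root:
Vp = sqrt(30291005.291) = 5503.73 m/s

5503.73


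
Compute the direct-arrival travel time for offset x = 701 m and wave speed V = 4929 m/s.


t = x / V
= 701 / 4929
= 0.1422 s

0.1422


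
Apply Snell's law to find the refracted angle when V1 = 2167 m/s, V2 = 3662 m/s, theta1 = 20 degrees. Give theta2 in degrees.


sin(theta1) = sin(20 deg) = 0.34202
sin(theta2) = V2/V1 * sin(theta1) = 3662/2167 * 0.34202 = 0.577978
theta2 = arcsin(0.577978) = 35.3084 degrees

35.3084


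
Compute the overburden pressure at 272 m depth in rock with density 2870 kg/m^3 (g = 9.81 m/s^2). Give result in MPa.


P = rho * g * z / 1e6
= 2870 * 9.81 * 272 / 1e6
= 7658078.4 / 1e6
= 7.6581 MPa

7.6581


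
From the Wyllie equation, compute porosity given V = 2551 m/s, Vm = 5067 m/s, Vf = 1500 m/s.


1/V - 1/Vm = 1/2551 - 1/5067 = 0.00019465
1/Vf - 1/Vm = 1/1500 - 1/5067 = 0.00046931
phi = 0.00019465 / 0.00046931 = 0.4148

0.4148


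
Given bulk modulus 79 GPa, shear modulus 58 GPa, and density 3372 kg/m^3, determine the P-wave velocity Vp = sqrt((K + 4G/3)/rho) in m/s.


First compute the effective modulus:
K + 4G/3 = 79e9 + 4*58e9/3 = 156333333333.33 Pa
Then divide by density:
156333333333.33 / 3372 = 46362198.4974 Pa/(kg/m^3)
Take the square root:
Vp = sqrt(46362198.4974) = 6808.98 m/s

6808.98


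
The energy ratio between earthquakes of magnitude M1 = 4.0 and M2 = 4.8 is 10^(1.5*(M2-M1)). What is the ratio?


M2 - M1 = 4.8 - 4.0 = 0.8
1.5 * 0.8 = 1.2
ratio = 10^1.2 = 15.85

15.85


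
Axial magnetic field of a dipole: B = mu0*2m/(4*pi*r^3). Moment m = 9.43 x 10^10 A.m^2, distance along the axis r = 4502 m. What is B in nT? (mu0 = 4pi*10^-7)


m = 9.43 x 10^10 = 94300000000 A.m^2
2m = 188600000000 A.m^2
r^3 = 4502^3 = 91246554008
B = (4pi*10^-7) * 188600000000 / (4*pi * 91246554008) * 1e9
= 237001.749787 / 1146638014947.67 * 1e9
= 206.6927 nT

206.6927


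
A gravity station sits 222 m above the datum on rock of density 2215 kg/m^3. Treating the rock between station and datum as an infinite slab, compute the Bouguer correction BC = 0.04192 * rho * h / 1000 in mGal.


BC = 0.04192 * rho * h / 1000
= 0.04192 * 2215 * 222 / 1000
= 20.6133 mGal

20.6133


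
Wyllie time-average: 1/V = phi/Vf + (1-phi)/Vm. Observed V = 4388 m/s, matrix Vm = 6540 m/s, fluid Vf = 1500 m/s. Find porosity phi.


1/V - 1/Vm = 1/4388 - 1/6540 = 7.499e-05
1/Vf - 1/Vm = 1/1500 - 1/6540 = 0.00051376
phi = 7.499e-05 / 0.00051376 = 0.146

0.146


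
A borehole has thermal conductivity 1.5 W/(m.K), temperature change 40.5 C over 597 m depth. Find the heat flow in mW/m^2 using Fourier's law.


q = k * dT / dz * 1000
= 1.5 * 40.5 / 597 * 1000
= 0.101759 * 1000
= 101.7588 mW/m^2

101.7588


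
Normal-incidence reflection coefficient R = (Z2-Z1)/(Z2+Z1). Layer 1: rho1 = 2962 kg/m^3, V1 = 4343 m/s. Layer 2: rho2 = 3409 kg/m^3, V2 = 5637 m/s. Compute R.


Z1 = 2962 * 4343 = 12863966
Z2 = 3409 * 5637 = 19216533
R = (19216533 - 12863966) / (19216533 + 12863966) = 6352567 / 32080499 = 0.198

0.198


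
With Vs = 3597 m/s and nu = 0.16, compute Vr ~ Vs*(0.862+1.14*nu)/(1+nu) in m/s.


Numerator factor = 0.862 + 1.14*0.16 = 1.0444
Denominator = 1 + 0.16 = 1.16
Vr = 3597 * 1.0444 / 1.16 = 3238.54 m/s

3238.54


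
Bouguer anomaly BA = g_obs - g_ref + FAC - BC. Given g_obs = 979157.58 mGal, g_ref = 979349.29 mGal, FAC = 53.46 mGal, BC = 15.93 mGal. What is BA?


BA = g_obs - g_ref + FAC - BC
= 979157.58 - 979349.29 + 53.46 - 15.93
= -154.18 mGal

-154.18


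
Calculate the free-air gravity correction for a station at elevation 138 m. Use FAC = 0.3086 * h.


FAC = 0.3086 * h
= 0.3086 * 138
= 42.5868 mGal

42.5868


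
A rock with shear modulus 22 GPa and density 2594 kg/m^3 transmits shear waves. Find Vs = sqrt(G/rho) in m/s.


Convert G to Pa: G = 22e9 Pa
Compute G/rho = 22e9 / 2594 = 8481110.2544
Vs = sqrt(8481110.2544) = 2912.23 m/s

2912.23


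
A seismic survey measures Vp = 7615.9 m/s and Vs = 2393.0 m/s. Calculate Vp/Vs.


Vp/Vs = 7615.9 / 2393.0
= 3.1826

3.1826


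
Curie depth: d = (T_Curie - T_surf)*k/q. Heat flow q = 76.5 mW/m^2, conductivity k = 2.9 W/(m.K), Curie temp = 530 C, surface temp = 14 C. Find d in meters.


T_Curie - T_surf = 530 - 14 = 516 C
Convert q to W/m^2: 76.5 mW/m^2 = 0.0765 W/m^2
d = 516 * 2.9 / 0.0765 = 19560.78 m

19560.78


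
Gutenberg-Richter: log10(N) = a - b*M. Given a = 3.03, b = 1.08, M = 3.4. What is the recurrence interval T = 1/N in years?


log10(N) = 3.03 - 1.08*3.4 = -0.642
N = 10^-0.642 = 0.228034
T = 1/N = 1/0.228034 = 4.3853 years

4.3853


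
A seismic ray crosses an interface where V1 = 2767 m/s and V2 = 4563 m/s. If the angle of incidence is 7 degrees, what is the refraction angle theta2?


sin(theta1) = sin(7 deg) = 0.121869
sin(theta2) = V2/V1 * sin(theta1) = 4563/2767 * 0.121869 = 0.200972
theta2 = arcsin(0.200972) = 11.5938 degrees

11.5938


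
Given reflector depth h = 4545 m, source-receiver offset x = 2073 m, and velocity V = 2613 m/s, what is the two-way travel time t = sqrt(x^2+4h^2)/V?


x^2 + 4h^2 = 2073^2 + 4*4545^2 = 4297329 + 82628100 = 86925429
sqrt(86925429) = 9323.3808
t = 9323.3808 / 2613 = 3.5681 s

3.5681


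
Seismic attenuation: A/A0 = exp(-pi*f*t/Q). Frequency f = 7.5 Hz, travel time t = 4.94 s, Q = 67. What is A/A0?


pi*f*t/Q = pi*7.5*4.94/67 = 1.737254
A/A0 = exp(-1.737254) = 0.176003

0.176003


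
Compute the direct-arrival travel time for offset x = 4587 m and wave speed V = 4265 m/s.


t = x / V
= 4587 / 4265
= 1.0755 s

1.0755


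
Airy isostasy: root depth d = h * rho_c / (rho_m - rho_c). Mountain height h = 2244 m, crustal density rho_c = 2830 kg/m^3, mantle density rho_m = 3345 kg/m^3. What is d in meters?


rho_m - rho_c = 3345 - 2830 = 515
d = 2244 * 2830 / 515
= 6350520 / 515
= 12331.11 m

12331.11


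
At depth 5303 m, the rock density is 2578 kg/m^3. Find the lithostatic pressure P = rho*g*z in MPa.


P = rho * g * z / 1e6
= 2578 * 9.81 * 5303 / 1e6
= 134113824.54 / 1e6
= 134.1138 MPa

134.1138


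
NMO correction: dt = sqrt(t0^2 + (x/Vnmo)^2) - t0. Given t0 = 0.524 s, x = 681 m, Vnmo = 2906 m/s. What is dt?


x/Vnmo = 681/2906 = 0.234343
(x/Vnmo)^2 = 0.054917
t0^2 = 0.274576
sqrt(0.274576 + 0.054917) = 0.574014
dt = 0.574014 - 0.524 = 0.050014

0.050014


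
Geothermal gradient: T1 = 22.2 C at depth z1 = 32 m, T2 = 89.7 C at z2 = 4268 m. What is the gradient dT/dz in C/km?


dT = 89.7 - 22.2 = 67.5 C
dz = 4268 - 32 = 4236 m
gradient = dT/dz * 1000 = 67.5/4236 * 1000 = 15.9348 C/km

15.9348


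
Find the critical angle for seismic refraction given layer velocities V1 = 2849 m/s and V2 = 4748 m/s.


V1/V2 = 2849/4748 = 0.600042
theta_c = arcsin(0.600042) = 36.8729 degrees

36.8729


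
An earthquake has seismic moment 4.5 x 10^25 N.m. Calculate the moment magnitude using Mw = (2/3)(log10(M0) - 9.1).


log10(M0) = log10(4.5 x 10^25) = 25.6532
Mw = 2/3 * (25.6532 - 9.1)
= 2/3 * 16.5532
= 11.04

11.04


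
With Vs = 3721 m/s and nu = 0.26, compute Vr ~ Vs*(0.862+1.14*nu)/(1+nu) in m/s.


Numerator factor = 0.862 + 1.14*0.26 = 1.1584
Denominator = 1 + 0.26 = 1.26
Vr = 3721 * 1.1584 / 1.26 = 3420.96 m/s

3420.96


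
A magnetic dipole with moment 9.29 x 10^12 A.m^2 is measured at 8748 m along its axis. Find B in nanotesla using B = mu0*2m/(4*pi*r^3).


m = 9.29 x 10^12 = 9290000000000 A.m^2
2m = 18580000000000 A.m^2
r^3 = 8748^3 = 669462604992
B = (4pi*10^-7) * 18580000000000 / (4*pi * 669462604992) * 1e9
= 23348316.601479 / 8412715206783.81 * 1e9
= 2775.3604 nT

2775.3604


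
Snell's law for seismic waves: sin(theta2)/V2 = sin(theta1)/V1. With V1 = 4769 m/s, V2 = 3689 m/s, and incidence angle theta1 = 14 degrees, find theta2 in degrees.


sin(theta1) = sin(14 deg) = 0.241922
sin(theta2) = V2/V1 * sin(theta1) = 3689/4769 * 0.241922 = 0.187136
theta2 = arcsin(0.187136) = 10.7857 degrees

10.7857


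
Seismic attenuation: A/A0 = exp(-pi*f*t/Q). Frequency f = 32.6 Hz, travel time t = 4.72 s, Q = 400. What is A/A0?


pi*f*t/Q = pi*32.6*4.72/400 = 1.208508
A/A0 = exp(-1.208508) = 0.298643

0.298643


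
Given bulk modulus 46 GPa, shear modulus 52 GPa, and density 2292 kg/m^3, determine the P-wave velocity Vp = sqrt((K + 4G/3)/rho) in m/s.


First compute the effective modulus:
K + 4G/3 = 46e9 + 4*52e9/3 = 115333333333.33 Pa
Then divide by density:
115333333333.33 / 2292 = 50319953.4613 Pa/(kg/m^3)
Take the square root:
Vp = sqrt(50319953.4613) = 7093.66 m/s

7093.66


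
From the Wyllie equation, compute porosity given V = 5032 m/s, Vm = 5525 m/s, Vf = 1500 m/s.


1/V - 1/Vm = 1/5032 - 1/5525 = 1.773e-05
1/Vf - 1/Vm = 1/1500 - 1/5525 = 0.00048567
phi = 1.773e-05 / 0.00048567 = 0.0365

0.0365


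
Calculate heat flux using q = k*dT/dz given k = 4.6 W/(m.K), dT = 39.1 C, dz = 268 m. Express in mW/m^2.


q = k * dT / dz * 1000
= 4.6 * 39.1 / 268 * 1000
= 0.671119 * 1000
= 671.1194 mW/m^2

671.1194


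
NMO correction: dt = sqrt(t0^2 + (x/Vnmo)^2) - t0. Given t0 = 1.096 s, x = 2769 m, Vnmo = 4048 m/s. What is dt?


x/Vnmo = 2769/4048 = 0.684042
(x/Vnmo)^2 = 0.467913
t0^2 = 1.201216
sqrt(1.201216 + 0.467913) = 1.291948
dt = 1.291948 - 1.096 = 0.195948

0.195948


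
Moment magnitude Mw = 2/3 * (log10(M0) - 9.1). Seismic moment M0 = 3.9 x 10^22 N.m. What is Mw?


log10(M0) = log10(3.9 x 10^22) = 22.5911
Mw = 2/3 * (22.5911 - 9.1)
= 2/3 * 13.4911
= 8.99

8.99


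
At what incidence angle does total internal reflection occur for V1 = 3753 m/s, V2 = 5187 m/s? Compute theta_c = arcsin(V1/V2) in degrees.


V1/V2 = 3753/5187 = 0.72354
theta_c = arcsin(0.72354) = 46.3475 degrees

46.3475


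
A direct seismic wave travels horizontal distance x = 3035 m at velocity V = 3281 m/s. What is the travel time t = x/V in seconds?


t = x / V
= 3035 / 3281
= 0.925 s

0.925


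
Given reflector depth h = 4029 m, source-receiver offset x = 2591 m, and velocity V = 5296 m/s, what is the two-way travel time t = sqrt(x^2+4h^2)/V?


x^2 + 4h^2 = 2591^2 + 4*4029^2 = 6713281 + 64931364 = 71644645
sqrt(71644645) = 8464.316
t = 8464.316 / 5296 = 1.5982 s

1.5982


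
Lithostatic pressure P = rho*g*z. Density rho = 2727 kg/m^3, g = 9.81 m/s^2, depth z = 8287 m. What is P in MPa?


P = rho * g * z / 1e6
= 2727 * 9.81 * 8287 / 1e6
= 221692746.69 / 1e6
= 221.6927 MPa

221.6927


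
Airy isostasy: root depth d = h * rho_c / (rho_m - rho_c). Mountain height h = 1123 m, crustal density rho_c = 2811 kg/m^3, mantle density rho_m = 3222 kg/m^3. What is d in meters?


rho_m - rho_c = 3222 - 2811 = 411
d = 1123 * 2811 / 411
= 3156753 / 411
= 7680.66 m

7680.66


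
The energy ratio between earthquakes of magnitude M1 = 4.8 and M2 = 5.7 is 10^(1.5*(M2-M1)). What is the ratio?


M2 - M1 = 5.7 - 4.8 = 0.9
1.5 * 0.9 = 1.35
ratio = 10^1.35 = 22.39

22.39


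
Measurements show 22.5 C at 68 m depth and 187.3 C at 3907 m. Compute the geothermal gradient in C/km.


dT = 187.3 - 22.5 = 164.8 C
dz = 3907 - 68 = 3839 m
gradient = dT/dz * 1000 = 164.8/3839 * 1000 = 42.9278 C/km

42.9278


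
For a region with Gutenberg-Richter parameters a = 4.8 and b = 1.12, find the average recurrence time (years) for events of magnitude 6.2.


log10(N) = 4.8 - 1.12*6.2 = -2.144
N = 10^-2.144 = 0.007178
T = 1/N = 1/0.007178 = 139.3157 years

139.3157


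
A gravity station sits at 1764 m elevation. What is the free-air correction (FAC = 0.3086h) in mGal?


FAC = 0.3086 * h
= 0.3086 * 1764
= 544.3704 mGal

544.3704


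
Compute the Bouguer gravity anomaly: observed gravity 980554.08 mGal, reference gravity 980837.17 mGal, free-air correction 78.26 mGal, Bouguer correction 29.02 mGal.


BA = g_obs - g_ref + FAC - BC
= 980554.08 - 980837.17 + 78.26 - 29.02
= -233.85 mGal

-233.85


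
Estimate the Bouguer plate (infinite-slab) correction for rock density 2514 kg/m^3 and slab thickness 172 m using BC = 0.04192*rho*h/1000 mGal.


BC = 0.04192 * rho * h / 1000
= 0.04192 * 2514 * 172 / 1000
= 18.1265 mGal

18.1265


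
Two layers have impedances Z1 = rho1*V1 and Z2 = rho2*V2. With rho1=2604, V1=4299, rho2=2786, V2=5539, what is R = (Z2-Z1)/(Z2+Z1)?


Z1 = 2604 * 4299 = 11194596
Z2 = 2786 * 5539 = 15431654
R = (15431654 - 11194596) / (15431654 + 11194596) = 4237058 / 26626250 = 0.1591

0.1591


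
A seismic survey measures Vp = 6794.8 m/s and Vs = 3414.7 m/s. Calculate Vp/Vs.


Vp/Vs = 6794.8 / 3414.7
= 1.9899

1.9899


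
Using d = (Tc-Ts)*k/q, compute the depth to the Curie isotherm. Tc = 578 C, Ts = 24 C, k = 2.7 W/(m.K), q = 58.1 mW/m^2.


T_Curie - T_surf = 578 - 24 = 554 C
Convert q to W/m^2: 58.1 mW/m^2 = 0.0581 W/m^2
d = 554 * 2.7 / 0.0581 = 25745.27 m

25745.27


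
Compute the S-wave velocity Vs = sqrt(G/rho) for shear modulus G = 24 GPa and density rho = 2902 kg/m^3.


Convert G to Pa: G = 24e9 Pa
Compute G/rho = 24e9 / 2902 = 8270158.5114
Vs = sqrt(8270158.5114) = 2875.79 m/s

2875.79


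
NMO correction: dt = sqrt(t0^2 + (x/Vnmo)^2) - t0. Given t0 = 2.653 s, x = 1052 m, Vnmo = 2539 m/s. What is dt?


x/Vnmo = 1052/2539 = 0.414336
(x/Vnmo)^2 = 0.171675
t0^2 = 7.038409
sqrt(7.038409 + 0.171675) = 2.68516
dt = 2.68516 - 2.653 = 0.03216

0.03216


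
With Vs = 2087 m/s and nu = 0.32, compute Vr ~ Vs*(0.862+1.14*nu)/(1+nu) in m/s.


Numerator factor = 0.862 + 1.14*0.32 = 1.2268
Denominator = 1 + 0.32 = 1.32
Vr = 2087 * 1.2268 / 1.32 = 1939.65 m/s

1939.65


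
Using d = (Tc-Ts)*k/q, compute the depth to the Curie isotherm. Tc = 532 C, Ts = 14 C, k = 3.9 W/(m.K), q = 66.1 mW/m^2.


T_Curie - T_surf = 532 - 14 = 518 C
Convert q to W/m^2: 66.1 mW/m^2 = 0.0661 W/m^2
d = 518 * 3.9 / 0.0661 = 30562.78 m

30562.78


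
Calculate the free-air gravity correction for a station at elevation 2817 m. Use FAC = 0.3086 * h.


FAC = 0.3086 * h
= 0.3086 * 2817
= 869.3262 mGal

869.3262


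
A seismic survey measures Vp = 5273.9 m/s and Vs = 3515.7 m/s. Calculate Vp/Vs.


Vp/Vs = 5273.9 / 3515.7
= 1.5001

1.5001


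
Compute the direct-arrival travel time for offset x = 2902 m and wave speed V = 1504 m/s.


t = x / V
= 2902 / 1504
= 1.9295 s

1.9295


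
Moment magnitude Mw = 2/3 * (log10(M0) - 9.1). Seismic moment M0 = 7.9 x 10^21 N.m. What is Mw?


log10(M0) = log10(7.9 x 10^21) = 21.8976
Mw = 2/3 * (21.8976 - 9.1)
= 2/3 * 12.7976
= 8.53

8.53


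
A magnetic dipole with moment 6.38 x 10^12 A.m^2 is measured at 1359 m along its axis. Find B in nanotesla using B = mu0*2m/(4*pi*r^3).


m = 6.38 x 10^12 = 6380000000000 A.m^2
2m = 12760000000000 A.m^2
r^3 = 1359^3 = 2509911279
B = (4pi*10^-7) * 12760000000000 / (4*pi * 2509911279) * 1e9
= 16034688.903922 / 31540475341.07 * 1e9
= 508384.5037 nT

508384.5037


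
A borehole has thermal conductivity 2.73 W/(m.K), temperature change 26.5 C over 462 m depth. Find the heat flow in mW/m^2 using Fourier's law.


q = k * dT / dz * 1000
= 2.73 * 26.5 / 462 * 1000
= 0.156591 * 1000
= 156.5909 mW/m^2

156.5909


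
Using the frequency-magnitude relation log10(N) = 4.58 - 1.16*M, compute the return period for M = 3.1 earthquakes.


log10(N) = 4.58 - 1.16*3.1 = 0.984
N = 10^0.984 = 9.63829
T = 1/N = 1/9.63829 = 0.1038 years

0.1038


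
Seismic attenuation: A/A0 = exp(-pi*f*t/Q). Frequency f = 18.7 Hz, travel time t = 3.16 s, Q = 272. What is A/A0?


pi*f*t/Q = pi*18.7*3.16/272 = 0.682511
A/A0 = exp(-0.682511) = 0.505346

0.505346


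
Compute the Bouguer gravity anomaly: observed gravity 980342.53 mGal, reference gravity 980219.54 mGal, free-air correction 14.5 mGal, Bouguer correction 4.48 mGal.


BA = g_obs - g_ref + FAC - BC
= 980342.53 - 980219.54 + 14.5 - 4.48
= 133.01 mGal

133.01


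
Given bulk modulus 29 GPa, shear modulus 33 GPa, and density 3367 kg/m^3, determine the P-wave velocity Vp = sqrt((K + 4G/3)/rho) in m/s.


First compute the effective modulus:
K + 4G/3 = 29e9 + 4*33e9/3 = 73000000000.0 Pa
Then divide by density:
73000000000.0 / 3367 = 21681021.681 Pa/(kg/m^3)
Take the square root:
Vp = sqrt(21681021.681) = 4656.29 m/s

4656.29


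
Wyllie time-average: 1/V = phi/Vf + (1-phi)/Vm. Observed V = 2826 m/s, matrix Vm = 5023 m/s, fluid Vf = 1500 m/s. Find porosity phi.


1/V - 1/Vm = 1/2826 - 1/5023 = 0.00015477
1/Vf - 1/Vm = 1/1500 - 1/5023 = 0.00046758
phi = 0.00015477 / 0.00046758 = 0.331

0.331


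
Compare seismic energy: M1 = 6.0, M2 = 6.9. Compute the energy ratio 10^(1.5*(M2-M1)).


M2 - M1 = 6.9 - 6.0 = 0.9
1.5 * 0.9 = 1.35
ratio = 10^1.35 = 22.39

22.39


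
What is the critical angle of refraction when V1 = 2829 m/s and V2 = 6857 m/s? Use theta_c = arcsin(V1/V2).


V1/V2 = 2829/6857 = 0.412571
theta_c = arcsin(0.412571) = 24.3664 degrees

24.3664


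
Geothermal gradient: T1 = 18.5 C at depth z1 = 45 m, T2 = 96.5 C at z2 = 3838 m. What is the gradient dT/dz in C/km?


dT = 96.5 - 18.5 = 78.0 C
dz = 3838 - 45 = 3793 m
gradient = dT/dz * 1000 = 78.0/3793 * 1000 = 20.5642 C/km

20.5642


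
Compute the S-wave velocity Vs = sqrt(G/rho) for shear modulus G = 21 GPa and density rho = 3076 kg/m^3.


Convert G to Pa: G = 21e9 Pa
Compute G/rho = 21e9 / 3076 = 6827048.1144
Vs = sqrt(6827048.1144) = 2612.86 m/s

2612.86


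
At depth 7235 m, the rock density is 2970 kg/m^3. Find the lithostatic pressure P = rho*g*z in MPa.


P = rho * g * z / 1e6
= 2970 * 9.81 * 7235 / 1e6
= 210796789.5 / 1e6
= 210.7968 MPa

210.7968


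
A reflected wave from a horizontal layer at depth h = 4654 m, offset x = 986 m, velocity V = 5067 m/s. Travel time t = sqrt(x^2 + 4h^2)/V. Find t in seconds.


x^2 + 4h^2 = 986^2 + 4*4654^2 = 972196 + 86638864 = 87611060
sqrt(87611060) = 9360.078
t = 9360.078 / 5067 = 1.8473 s

1.8473


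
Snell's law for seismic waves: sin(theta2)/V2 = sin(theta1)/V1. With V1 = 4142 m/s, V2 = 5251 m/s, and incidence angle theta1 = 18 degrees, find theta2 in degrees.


sin(theta1) = sin(18 deg) = 0.309017
sin(theta2) = V2/V1 * sin(theta1) = 5251/4142 * 0.309017 = 0.391755
theta2 = arcsin(0.391755) = 23.0637 degrees

23.0637


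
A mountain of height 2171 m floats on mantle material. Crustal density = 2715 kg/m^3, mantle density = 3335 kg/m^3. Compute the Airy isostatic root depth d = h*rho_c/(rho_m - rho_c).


rho_m - rho_c = 3335 - 2715 = 620
d = 2171 * 2715 / 620
= 5894265 / 620
= 9506.88 m

9506.88


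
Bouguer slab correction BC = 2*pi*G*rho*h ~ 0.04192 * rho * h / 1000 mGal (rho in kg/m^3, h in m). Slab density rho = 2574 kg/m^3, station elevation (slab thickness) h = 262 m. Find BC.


BC = 0.04192 * rho * h / 1000
= 0.04192 * 2574 * 262 / 1000
= 28.2703 mGal

28.2703


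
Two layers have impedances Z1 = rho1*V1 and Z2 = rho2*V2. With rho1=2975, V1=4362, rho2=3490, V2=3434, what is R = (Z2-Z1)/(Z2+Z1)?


Z1 = 2975 * 4362 = 12976950
Z2 = 3490 * 3434 = 11984660
R = (11984660 - 12976950) / (11984660 + 12976950) = -992290 / 24961610 = -0.0398

-0.0398


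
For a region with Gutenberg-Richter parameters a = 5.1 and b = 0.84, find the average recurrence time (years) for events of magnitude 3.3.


log10(N) = 5.1 - 0.84*3.3 = 2.328
N = 10^2.328 = 212.813905
T = 1/N = 1/212.813905 = 0.0047 years

0.0047


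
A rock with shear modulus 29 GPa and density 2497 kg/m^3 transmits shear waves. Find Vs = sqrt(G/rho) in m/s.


Convert G to Pa: G = 29e9 Pa
Compute G/rho = 29e9 / 2497 = 11613936.7241
Vs = sqrt(11613936.7241) = 3407.92 m/s

3407.92


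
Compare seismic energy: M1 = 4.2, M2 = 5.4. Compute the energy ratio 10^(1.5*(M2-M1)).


M2 - M1 = 5.4 - 4.2 = 1.2
1.5 * 1.2 = 1.8
ratio = 10^1.8 = 63.1

63.1


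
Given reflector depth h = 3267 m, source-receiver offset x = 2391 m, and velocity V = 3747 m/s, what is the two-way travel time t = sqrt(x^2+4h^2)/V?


x^2 + 4h^2 = 2391^2 + 4*3267^2 = 5716881 + 42693156 = 48410037
sqrt(48410037) = 6957.7322
t = 6957.7322 / 3747 = 1.8569 s

1.8569


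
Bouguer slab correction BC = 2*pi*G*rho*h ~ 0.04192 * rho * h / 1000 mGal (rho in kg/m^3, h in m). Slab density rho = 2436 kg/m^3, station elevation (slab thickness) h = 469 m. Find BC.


BC = 0.04192 * rho * h / 1000
= 0.04192 * 2436 * 469 / 1000
= 47.8929 mGal

47.8929


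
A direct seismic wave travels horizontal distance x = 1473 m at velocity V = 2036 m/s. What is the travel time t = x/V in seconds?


t = x / V
= 1473 / 2036
= 0.7235 s

0.7235


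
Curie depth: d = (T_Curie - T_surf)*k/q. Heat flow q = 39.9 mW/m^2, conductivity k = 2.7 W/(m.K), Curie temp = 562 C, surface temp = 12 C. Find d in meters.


T_Curie - T_surf = 562 - 12 = 550 C
Convert q to W/m^2: 39.9 mW/m^2 = 0.0399 W/m^2
d = 550 * 2.7 / 0.0399 = 37218.05 m

37218.05


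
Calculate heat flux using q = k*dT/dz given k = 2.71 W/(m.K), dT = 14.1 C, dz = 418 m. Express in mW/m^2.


q = k * dT / dz * 1000
= 2.71 * 14.1 / 418 * 1000
= 0.091414 * 1000
= 91.4139 mW/m^2

91.4139


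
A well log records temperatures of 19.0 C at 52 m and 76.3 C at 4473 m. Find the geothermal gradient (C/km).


dT = 76.3 - 19.0 = 57.3 C
dz = 4473 - 52 = 4421 m
gradient = dT/dz * 1000 = 57.3/4421 * 1000 = 12.9609 C/km

12.9609


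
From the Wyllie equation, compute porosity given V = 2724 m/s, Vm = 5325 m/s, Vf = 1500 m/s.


1/V - 1/Vm = 1/2724 - 1/5325 = 0.00017931
1/Vf - 1/Vm = 1/1500 - 1/5325 = 0.00047887
phi = 0.00017931 / 0.00047887 = 0.3744

0.3744


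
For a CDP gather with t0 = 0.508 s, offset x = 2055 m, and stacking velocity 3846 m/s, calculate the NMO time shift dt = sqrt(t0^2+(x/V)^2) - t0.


x/Vnmo = 2055/3846 = 0.534321
(x/Vnmo)^2 = 0.285499
t0^2 = 0.258064
sqrt(0.258064 + 0.285499) = 0.737267
dt = 0.737267 - 0.508 = 0.229267

0.229267


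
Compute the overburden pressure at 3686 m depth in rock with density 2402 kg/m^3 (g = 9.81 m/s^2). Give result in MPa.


P = rho * g * z / 1e6
= 2402 * 9.81 * 3686 / 1e6
= 86855503.32 / 1e6
= 86.8555 MPa

86.8555


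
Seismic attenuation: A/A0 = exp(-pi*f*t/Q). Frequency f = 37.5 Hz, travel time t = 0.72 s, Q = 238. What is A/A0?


pi*f*t/Q = pi*37.5*0.72/238 = 0.356399
A/A0 = exp(-0.356399) = 0.700193

0.700193


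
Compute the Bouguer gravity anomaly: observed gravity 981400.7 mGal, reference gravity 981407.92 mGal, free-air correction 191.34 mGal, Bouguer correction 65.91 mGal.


BA = g_obs - g_ref + FAC - BC
= 981400.7 - 981407.92 + 191.34 - 65.91
= 118.21 mGal

118.21


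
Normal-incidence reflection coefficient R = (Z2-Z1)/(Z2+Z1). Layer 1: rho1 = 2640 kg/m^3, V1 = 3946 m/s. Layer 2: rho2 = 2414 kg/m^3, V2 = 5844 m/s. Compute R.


Z1 = 2640 * 3946 = 10417440
Z2 = 2414 * 5844 = 14107416
R = (14107416 - 10417440) / (14107416 + 10417440) = 3689976 / 24524856 = 0.1505

0.1505
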